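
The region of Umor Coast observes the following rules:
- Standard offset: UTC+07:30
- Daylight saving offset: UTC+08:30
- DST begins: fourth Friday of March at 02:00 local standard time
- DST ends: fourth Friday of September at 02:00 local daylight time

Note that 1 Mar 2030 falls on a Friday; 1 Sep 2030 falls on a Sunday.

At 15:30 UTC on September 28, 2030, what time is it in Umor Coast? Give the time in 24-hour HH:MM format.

1 March 2030 is a Friday, so the first Friday is March 1 and the fourth is March 22.
1 September 2030 is a Sunday, so the first Friday is September 6 and the fourth is September 27.
At the standard offset (UTC+07:30), 15:30 UTC + 7h30m = 23:00 Umor Coast standard time.
The standard-time date in Umor Coast, September 28, 2030, does not fall between 22 March and 27 September, so daylight saving is not in effect and Umor Coast is at UTC+07:30.
15:30 UTC + 7h30m = 23:00 local.

23:00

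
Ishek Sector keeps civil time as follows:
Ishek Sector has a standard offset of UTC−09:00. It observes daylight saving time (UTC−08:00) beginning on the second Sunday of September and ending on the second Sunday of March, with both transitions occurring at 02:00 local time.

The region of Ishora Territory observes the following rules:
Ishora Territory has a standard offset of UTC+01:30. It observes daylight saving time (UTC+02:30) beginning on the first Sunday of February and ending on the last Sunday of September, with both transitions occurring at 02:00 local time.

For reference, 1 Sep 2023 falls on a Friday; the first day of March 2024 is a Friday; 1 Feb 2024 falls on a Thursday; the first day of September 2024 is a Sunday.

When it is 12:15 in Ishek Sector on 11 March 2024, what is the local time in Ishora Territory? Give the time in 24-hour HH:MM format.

1 September 2023 is a Friday, so the first Sunday is September 3 and the second is September 10.
1 March 2024 is a Friday, so the first Sunday is March 3 and the second is March 10.
11 March 2024 is outside the daylight-saving period (10 September 2023 – 10 March 2024), so Ishek Sector is on standard time, UTC−09:00.
12:15 Ishek Sector + 9h = 21:15 UTC.
1 February 2024 is a Thursday, so the first Sunday is February 4.
1 September 2024 is a Sunday, so Sundays fall on 1, 8, 15, 22, 29; the last is September 29.
At the standard offset (UTC+01:30), 21:15 UTC + 1h30m = 22:45 Ishora Territory standard time.
The standard-time date in Ishora Territory, 11 March 2024, lies within the daylight-saving period (4 February – 29 September), so Ishora Territory is on daylight time, UTC+02:30.
21:15 UTC + 2h30m = 23:45 Ishora Territory.

23:45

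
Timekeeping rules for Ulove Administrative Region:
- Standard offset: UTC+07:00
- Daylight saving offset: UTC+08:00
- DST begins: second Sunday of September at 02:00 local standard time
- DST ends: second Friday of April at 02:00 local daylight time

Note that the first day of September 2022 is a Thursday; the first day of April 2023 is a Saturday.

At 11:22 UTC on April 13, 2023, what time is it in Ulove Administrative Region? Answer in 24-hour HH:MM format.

19:22

1 September 2022 is a Thursday, so the first Sunday is September 4 and the second is September 11.
1 April 2023 is a Saturday, so the first Friday is April 7 and the second is April 14.
At the standard offset (UTC+07:00), 11:22 UTC + 7h = 18:22 Ulove Administrative Region standard time.
Daylight saving runs 11 September 2022 – 14 April 2023; the standard-time date in Ulove Administrative Region, April 13, 2023, is inside that window, so Ulove Administrative Region is at UTC+08:00.
11:22 UTC + 8h = 19:22 local.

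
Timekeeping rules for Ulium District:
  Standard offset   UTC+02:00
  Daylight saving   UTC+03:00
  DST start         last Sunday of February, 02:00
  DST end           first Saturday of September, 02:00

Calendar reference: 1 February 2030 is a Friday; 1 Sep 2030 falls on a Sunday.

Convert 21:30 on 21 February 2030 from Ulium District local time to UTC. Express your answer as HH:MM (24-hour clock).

19:30

1 February 2030 is a Friday, so Sundays fall on 3, 10, 17, 24; the last is February 24.
1 September 2030 is a Sunday, so the first Saturday is September 7.
Daylight saving runs 24 February – 7 September; 21 February 2030 is outside that window, so Ulium District is on standard time at UTC+02:00.
21:30 local − 2h = 19:30 UTC.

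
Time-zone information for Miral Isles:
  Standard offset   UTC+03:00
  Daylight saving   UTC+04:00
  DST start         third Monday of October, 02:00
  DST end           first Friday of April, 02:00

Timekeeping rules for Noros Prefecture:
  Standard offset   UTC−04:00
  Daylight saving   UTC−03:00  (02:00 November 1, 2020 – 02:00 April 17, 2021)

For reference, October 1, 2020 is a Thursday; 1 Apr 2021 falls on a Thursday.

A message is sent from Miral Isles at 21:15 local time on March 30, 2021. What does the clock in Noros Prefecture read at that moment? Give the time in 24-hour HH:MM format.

14:15

1 October 2020 is a Thursday, so the first Monday is October 5 and the third is October 19.
1 April 2021 is a Thursday, so the first Friday is April 2.
Daylight saving runs 19 October 2020 – 2 April 2021; March 30, 2021 is inside that window, so Miral Isles is at UTC+04:00.
21:15 Miral Isles − 4h = 17:15 UTC.
At the standard offset (UTC−04:00), 17:15 UTC − 4h = 13:15 Noros Prefecture standard time.
The standard-time date in Noros Prefecture, March 30, 2021, falls between 1 November 2020 and 17 April 2021, so daylight saving is in effect and Noros Prefecture is at UTC−03:00.
17:15 UTC − 3h = 14:15 Noros Prefecture.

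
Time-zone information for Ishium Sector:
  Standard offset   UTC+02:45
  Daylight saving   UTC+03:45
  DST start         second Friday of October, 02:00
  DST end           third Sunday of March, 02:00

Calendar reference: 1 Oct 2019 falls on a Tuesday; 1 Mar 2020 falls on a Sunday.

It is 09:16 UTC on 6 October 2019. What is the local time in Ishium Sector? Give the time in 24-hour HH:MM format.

12:01

1 October 2019 is a Tuesday, so the first Friday is October 4 and the second is October 11.
1 March 2020 is a Sunday, so the first Sunday is March 1 and the third is March 15.
At the standard offset (UTC+02:45), 09:16 UTC + 2h45m = 12:01 Ishium Sector standard time.
Daylight saving runs 11 October 2019 – 15 March 2020; the standard-time date in Ishium Sector, 6 October 2019, is outside that window, so Ishium Sector is on standard time at UTC+02:45.
09:16 UTC + 2h45m = 12:01 local.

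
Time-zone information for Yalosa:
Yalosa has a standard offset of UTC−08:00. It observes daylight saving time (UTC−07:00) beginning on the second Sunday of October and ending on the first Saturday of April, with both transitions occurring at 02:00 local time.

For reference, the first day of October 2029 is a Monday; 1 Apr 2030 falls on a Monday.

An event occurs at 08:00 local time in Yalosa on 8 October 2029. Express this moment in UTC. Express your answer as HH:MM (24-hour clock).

16:00

1 October 2029 is a Monday, so the first Sunday is October 7 and the second is October 14.
1 April 2030 is a Monday, so the first Saturday is April 6.
Daylight saving runs 14 October 2029 – 6 April 2030; 8 October 2029 is outside that window, so Yalosa is on standard time at UTC−08:00.
08:00 local + 8h = 16:00 UTC.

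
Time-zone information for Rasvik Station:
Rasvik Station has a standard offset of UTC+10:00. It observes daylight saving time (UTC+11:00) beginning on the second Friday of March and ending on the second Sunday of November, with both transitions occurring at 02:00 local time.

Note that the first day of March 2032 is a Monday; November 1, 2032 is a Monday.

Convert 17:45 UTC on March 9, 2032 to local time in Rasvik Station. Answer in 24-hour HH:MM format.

1 March 2032 is a Monday, so the first Friday is March 5 and the second is March 12.
1 November 2032 is a Monday, so the first Sunday is November 7 and the second is November 14.
At the standard offset (UTC+10:00), 17:45 UTC + 10h = 03:45 Rasvik Station standard time (rolling into the next day, 10 March 2032).
The standard-time date in Rasvik Station, March 10, 2032, does not fall between 12 March and 14 November, so daylight saving is not in effect and Rasvik Station is at UTC+10:00.
17:45 UTC + 10h = 03:45 local (rolling into the next day, 10 March 2032).

03:45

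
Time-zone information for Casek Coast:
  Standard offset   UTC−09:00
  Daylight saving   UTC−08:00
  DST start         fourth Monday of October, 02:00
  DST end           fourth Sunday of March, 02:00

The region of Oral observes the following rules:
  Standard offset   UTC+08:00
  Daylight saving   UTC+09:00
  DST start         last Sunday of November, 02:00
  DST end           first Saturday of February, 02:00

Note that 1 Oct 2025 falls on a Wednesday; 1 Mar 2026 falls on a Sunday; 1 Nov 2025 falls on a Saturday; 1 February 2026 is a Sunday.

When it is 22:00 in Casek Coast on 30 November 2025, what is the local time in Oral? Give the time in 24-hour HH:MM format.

1 October 2025 is a Wednesday, so the first Monday is October 6 and the fourth is October 27.
1 March 2026 is a Sunday, so the first Sunday is March 1 and the fourth is March 22.
30 November 2025 falls between 27 October 2025 and 22 March 2026, so daylight saving is in effect and Casek Coast is at UTC−08:00.
22:00 Casek Coast + 8h = 06:00 UTC (rolling into the next day, 1 December 2025).
1 November 2025 is a Saturday, so Sundays fall on 2, 9, 16, 23, 30; the last is November 30.
1 February 2026 is a Sunday, so the first Saturday is February 7.
At the standard offset (UTC+08:00), 06:00 UTC + 8h = 14:00 Oral standard time.
The standard-time date in Oral, 1 December 2025, lies within the daylight-saving period (30 November 2025 – 7 February 2026), so Oral is on daylight time, UTC+09:00.
06:00 UTC + 9h = 15:00 Oral.

15:00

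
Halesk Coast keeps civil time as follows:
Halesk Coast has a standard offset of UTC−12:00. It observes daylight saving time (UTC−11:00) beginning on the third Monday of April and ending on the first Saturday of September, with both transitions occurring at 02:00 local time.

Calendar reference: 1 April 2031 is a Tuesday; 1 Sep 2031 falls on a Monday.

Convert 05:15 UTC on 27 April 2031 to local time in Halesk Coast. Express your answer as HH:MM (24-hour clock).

1 April 2031 is a Tuesday, so the first Monday is April 7 and the third is April 21.
1 September 2031 is a Monday, so the first Saturday is September 6.
At the standard offset (UTC−12:00), 05:15 UTC − 12h = 17:15 Halesk Coast standard time (rolling into the previous day, 26 April 2031).
The standard-time date in Halesk Coast, 26 April 2031, falls between 21 April and 6 September, so daylight saving is in effect and Halesk Coast is at UTC−11:00.
05:15 UTC − 11h = 18:15 local (rolling into the previous day, 26 April 2031).

18:15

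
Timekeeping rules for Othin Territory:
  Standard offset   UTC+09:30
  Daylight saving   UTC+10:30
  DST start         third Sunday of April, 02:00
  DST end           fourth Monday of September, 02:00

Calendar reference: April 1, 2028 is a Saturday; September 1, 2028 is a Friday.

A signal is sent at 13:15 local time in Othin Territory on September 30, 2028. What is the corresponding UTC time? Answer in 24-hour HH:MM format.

1 April 2028 is a Saturday, so the first Sunday is April 2 and the third is April 16.
1 September 2028 is a Friday, so the first Monday is September 4 and the fourth is September 25.
September 30, 2028 is outside the daylight-saving period (16 April – 25 September), so Othin Territory is on standard time, UTC+09:30.
13:15 local − 9h30m = 03:45 UTC.

03:45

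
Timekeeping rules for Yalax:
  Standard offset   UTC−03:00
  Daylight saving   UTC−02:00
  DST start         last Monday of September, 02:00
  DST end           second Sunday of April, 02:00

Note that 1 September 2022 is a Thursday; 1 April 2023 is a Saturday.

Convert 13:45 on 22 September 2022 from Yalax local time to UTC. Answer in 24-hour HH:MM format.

1 September 2022 is a Thursday, so Mondays fall on 5, 12, 19, 26; the last is September 26.
1 April 2023 is a Saturday, so the first Sunday is April 2 and the second is April 9.
22 September 2022 does not fall between 26 September 2022 and 9 April 2023, so daylight saving is not in effect and Yalax is at UTC−03:00.
13:45 local + 3h = 16:45 UTC.

16:45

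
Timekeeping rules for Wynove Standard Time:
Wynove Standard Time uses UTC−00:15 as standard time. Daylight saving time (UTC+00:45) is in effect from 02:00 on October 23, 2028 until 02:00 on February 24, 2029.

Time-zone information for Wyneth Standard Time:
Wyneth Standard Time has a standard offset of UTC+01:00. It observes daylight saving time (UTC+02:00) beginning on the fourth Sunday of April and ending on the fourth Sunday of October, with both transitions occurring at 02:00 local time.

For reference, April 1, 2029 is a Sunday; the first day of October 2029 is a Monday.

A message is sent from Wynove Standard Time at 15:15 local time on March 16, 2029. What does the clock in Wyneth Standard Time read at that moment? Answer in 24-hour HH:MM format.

March 16, 2029 does not fall between 23 October 2028 and 24 February 2029, so daylight saving is not in effect and Wynove Standard Time is at UTC−00:15.
15:15 Wynove Standard Time + 0h15m = 15:30 UTC.
1 April 2029 is a Sunday, so the first Sunday is April 1 and the fourth is April 22.
1 October 2029 is a Monday, so the first Sunday is October 7 and the fourth is October 28.
At the standard offset (UTC+01:00), 15:30 UTC + 1h = 16:30 Wyneth Standard Time standard time.
The standard-time date in Wyneth Standard Time, March 16, 2029, is outside the daylight-saving period (22 April – 28 October), so Wyneth Standard Time is on standard time, UTC+01:00.
15:30 UTC + 1h = 16:30 Wyneth Standard Time.

16:30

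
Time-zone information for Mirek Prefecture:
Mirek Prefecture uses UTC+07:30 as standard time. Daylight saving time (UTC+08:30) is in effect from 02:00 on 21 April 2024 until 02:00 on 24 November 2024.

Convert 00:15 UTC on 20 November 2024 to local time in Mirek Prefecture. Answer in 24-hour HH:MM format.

08:45

At the standard offset (UTC+07:30), 00:15 UTC + 7h30m = 07:45 Mirek Prefecture standard time.
The standard-time date in Mirek Prefecture, 20 November 2024, falls between 21 April and 24 November, so daylight saving is in effect and Mirek Prefecture is at UTC+08:30.
00:15 UTC + 8h30m = 08:45 local.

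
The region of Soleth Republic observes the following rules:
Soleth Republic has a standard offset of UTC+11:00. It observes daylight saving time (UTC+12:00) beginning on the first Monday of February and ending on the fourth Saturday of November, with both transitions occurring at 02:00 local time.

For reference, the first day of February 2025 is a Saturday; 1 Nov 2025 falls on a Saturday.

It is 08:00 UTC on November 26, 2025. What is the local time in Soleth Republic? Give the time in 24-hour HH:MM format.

19:00

1 February 2025 is a Saturday, so the first Monday is February 3.
1 November 2025 is a Saturday, so the first Saturday is November 1 and the fourth is November 22.
At the standard offset (UTC+11:00), 08:00 UTC + 11h = 19:00 Soleth Republic standard time.
The standard-time date in Soleth Republic, November 26, 2025, does not fall between 3 February and 22 November, so daylight saving is not in effect and Soleth Republic is at UTC+11:00.
08:00 UTC + 11h = 19:00 local.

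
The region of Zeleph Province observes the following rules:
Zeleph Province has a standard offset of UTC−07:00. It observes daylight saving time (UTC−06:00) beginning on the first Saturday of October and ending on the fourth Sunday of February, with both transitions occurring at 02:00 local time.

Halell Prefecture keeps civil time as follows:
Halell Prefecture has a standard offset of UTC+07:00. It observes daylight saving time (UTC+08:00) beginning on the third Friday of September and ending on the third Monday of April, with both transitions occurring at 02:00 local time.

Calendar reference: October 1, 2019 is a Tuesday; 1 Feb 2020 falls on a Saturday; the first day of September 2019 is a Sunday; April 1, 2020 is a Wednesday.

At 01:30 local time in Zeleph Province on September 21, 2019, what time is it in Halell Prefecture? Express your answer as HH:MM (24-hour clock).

16:30

1 October 2019 is a Tuesday, so the first Saturday is October 5.
1 February 2020 is a Saturday, so the first Sunday is February 2 and the fourth is February 23.
September 21, 2019 does not fall between 5 October 2019 and 23 February 2020, so daylight saving is not in effect and Zeleph Province is at UTC−07:00.
01:30 Zeleph Province + 7h = 08:30 UTC.
1 September 2019 is a Sunday, so the first Friday is September 6 and the third is September 20.
1 April 2020 is a Wednesday, so the first Monday is April 6 and the third is April 20.
At the standard offset (UTC+07:00), 08:30 UTC + 7h = 15:30 Halell Prefecture standard time.
The standard-time date in Halell Prefecture, September 21, 2019, lies within the daylight-saving period (20 September 2019 – 20 April 2020), so Halell Prefecture is on daylight time, UTC+08:00.
08:30 UTC + 8h = 16:30 Halell Prefecture.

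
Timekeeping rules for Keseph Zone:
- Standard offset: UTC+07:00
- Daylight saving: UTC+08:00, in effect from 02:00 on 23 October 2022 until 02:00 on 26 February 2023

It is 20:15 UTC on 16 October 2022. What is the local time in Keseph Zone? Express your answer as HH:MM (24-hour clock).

03:15

At the standard offset (UTC+07:00), 20:15 UTC + 7h = 03:15 Keseph Zone standard time (rolling into the next day, 17 October 2022).
Daylight saving runs 23 October 2022 – 26 February 2023; the standard-time date in Keseph Zone, 17 October 2022, is outside that window, so Keseph Zone is on standard time at UTC+07:00.
20:15 UTC + 7h = 03:15 local (rolling into the next day, 17 October 2022).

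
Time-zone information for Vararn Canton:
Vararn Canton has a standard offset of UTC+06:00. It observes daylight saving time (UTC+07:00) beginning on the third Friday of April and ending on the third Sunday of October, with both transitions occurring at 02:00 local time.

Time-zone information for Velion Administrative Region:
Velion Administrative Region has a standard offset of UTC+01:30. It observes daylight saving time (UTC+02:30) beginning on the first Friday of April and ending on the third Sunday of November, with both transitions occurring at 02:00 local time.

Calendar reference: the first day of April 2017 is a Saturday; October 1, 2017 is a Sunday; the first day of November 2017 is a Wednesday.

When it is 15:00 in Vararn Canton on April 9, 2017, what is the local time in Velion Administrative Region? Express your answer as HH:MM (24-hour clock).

11:30

1 April 2017 is a Saturday, so the first Friday is April 7 and the third is April 21.
1 October 2017 is a Sunday, so the first Sunday is October 1 and the third is October 15.
Daylight saving runs 21 April – 15 October; April 9, 2017 is outside that window, so Vararn Canton is on standard time at UTC+06:00.
15:00 Vararn Canton − 6h = 09:00 UTC.
1 April 2017 is a Saturday, so the first Friday is April 7.
1 November 2017 is a Wednesday, so the first Sunday is November 5 and the third is November 19.
At the standard offset (UTC+01:30), 09:00 UTC + 1h30m = 10:30 Velion Administrative Region standard time.
The standard-time date in Velion Administrative Region, April 9, 2017, falls between 7 April and 19 November, so daylight saving is in effect and Velion Administrative Region is at UTC+02:30.
09:00 UTC + 2h30m = 11:30 Velion Administrative Region.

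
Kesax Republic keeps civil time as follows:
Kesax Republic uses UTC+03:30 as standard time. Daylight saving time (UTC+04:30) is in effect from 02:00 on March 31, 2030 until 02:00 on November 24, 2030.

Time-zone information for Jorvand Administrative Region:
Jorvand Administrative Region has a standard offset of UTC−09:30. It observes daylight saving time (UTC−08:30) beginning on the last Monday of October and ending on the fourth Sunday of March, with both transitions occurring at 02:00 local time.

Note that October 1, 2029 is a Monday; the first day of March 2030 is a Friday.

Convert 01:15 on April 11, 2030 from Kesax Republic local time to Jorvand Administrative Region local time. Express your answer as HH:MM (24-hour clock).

Daylight saving runs 31 March – 24 November; April 11, 2030 is inside that window, so Kesax Republic is at UTC+04:30.
01:15 Kesax Republic − 4h30m = 20:45 UTC (rolling into the previous day, 10 April 2030).
1 October 2029 is a Monday, so Mondays fall on 1, 8, 15, 22, 29; the last is October 29.
1 March 2030 is a Friday, so the first Sunday is March 3 and the fourth is March 24.
At the standard offset (UTC−09:30), 20:45 UTC − 9h30m = 11:15 Jorvand Administrative Region standard time.
Daylight saving runs 29 October 2029 – 24 March 2030; the standard-time date in Jorvand Administrative Region, April 10, 2030, is outside that window, so Jorvand Administrative Region is on standard time at UTC−09:30.
20:45 UTC − 9h30m = 11:15 Jorvand Administrative Region.

11:15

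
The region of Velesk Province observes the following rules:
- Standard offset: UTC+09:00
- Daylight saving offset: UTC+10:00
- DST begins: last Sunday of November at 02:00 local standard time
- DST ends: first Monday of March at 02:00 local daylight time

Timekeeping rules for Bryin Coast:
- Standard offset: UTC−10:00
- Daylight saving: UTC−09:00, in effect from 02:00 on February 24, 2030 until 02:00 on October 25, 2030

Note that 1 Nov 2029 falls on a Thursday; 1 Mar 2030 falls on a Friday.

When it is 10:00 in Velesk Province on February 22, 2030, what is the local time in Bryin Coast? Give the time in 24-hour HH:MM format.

1 November 2029 is a Thursday, so Sundays fall on 4, 11, 18, 25; the last is November 25.
1 March 2030 is a Friday, so the first Monday is March 4.
February 22, 2030 lies within the daylight-saving period (25 November 2029 – 4 March 2030), so Velesk Province is on daylight time, UTC+10:00.
10:00 Velesk Province − 10h = 00:00 UTC.
At the standard offset (UTC−10:00), 00:00 UTC − 10h = 14:00 Bryin Coast standard time (rolling into the previous day, 21 February 2030).
Daylight saving runs 24 February – 25 October; the standard-time date in Bryin Coast, February 21, 2030, is outside that window, so Bryin Coast is on standard time at UTC−10:00.
00:00 UTC − 10h = 14:00 Bryin Coast (rolling into the previous day, 21 February 2030).

14:00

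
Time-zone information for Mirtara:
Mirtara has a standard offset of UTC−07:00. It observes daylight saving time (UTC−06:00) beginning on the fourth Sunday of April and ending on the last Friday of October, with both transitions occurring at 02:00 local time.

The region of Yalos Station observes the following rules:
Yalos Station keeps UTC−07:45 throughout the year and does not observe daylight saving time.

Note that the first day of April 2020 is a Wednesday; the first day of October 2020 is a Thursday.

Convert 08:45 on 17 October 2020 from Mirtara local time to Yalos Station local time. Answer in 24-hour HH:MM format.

07:00

1 April 2020 is a Wednesday, so the first Sunday is April 5 and the fourth is April 26.
1 October 2020 is a Thursday, so Fridays fall on 2, 9, 16, 23, 30; the last is October 30.
Daylight saving runs 26 April – 30 October; 17 October 2020 is inside that window, so Mirtara is at UTC−06:00.
08:45 Mirtara + 6h = 14:45 UTC.
Yalos Station has no daylight saving, so its offset is UTC−07:45 year-round.
14:45 UTC − 7h45m = 07:00 Yalos Station.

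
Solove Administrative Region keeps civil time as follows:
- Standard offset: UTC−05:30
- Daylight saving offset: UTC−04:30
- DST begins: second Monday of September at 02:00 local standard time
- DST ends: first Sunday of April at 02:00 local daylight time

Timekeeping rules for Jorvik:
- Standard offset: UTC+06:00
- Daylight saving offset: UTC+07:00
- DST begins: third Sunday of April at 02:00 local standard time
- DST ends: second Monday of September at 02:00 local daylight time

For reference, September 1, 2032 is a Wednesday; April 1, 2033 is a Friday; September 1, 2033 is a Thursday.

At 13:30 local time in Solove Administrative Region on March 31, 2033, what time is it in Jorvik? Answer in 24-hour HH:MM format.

1 September 2032 is a Wednesday, so the first Monday is September 6 and the second is September 13.
1 April 2033 is a Friday, so the first Sunday is April 3.
March 31, 2033 falls between 13 September 2032 and 3 April 2033, so daylight saving is in effect and Solove Administrative Region is at UTC−04:30.
13:30 Solove Administrative Region + 4h30m = 18:00 UTC.
1 April 2033 is a Friday, so the first Sunday is April 3 and the third is April 17.
1 September 2033 is a Thursday, so the first Monday is September 5 and the second is September 12.
At the standard offset (UTC+06:00), 18:00 UTC + 6h = 00:00 Jorvik standard time (rolling into the next day, 1 April 2033).
The standard-time date in Jorvik, April 1, 2033, is outside the daylight-saving period (17 April – 12 September), so Jorvik is on standard time, UTC+06:00.
18:00 UTC + 6h = 00:00 Jorvik (rolling into the next day, 1 April 2033).

00:00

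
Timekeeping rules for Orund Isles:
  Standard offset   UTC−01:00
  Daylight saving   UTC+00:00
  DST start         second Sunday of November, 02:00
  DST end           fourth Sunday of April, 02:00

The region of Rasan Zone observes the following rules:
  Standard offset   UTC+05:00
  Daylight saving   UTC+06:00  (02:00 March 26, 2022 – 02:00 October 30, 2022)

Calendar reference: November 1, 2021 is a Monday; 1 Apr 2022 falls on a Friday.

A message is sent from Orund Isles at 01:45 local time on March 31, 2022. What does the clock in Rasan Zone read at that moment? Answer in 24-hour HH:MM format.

1 November 2021 is a Monday, so the first Sunday is November 7 and the second is November 14.
1 April 2022 is a Friday, so the first Sunday is April 3 and the fourth is April 24.
March 31, 2022 falls between 14 November 2021 and 24 April 2022, so daylight saving is in effect and Orund Isles is at UTC+00:00.
01:45 Orund Isles − 0h = 01:45 UTC.
At the standard offset (UTC+05:00), 01:45 UTC + 5h = 06:45 Rasan Zone standard time.
The standard-time date in Rasan Zone, March 31, 2022, lies within the daylight-saving period (26 March – 30 October), so Rasan Zone is on daylight time, UTC+06:00.
01:45 UTC + 6h = 07:45 Rasan Zone.

07:45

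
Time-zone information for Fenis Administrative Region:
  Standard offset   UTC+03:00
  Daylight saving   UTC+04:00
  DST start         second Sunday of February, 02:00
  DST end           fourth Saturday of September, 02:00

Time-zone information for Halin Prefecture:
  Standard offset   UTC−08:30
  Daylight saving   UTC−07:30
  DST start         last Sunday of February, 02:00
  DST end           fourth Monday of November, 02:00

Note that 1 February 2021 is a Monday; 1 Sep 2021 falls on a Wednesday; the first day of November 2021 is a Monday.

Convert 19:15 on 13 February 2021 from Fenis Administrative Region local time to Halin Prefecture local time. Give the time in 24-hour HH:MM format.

07:45

1 February 2021 is a Monday, so the first Sunday is February 7 and the second is February 14.
1 September 2021 is a Wednesday, so the first Saturday is September 4 and the fourth is September 25.
13 February 2021 does not fall between 14 February and 25 September, so daylight saving is not in effect and Fenis Administrative Region is at UTC+03:00.
19:15 Fenis Administrative Region − 3h = 16:15 UTC.
1 February 2021 is a Monday, so Sundays fall on 7, 14, 21, 28; the last is February 28.
1 November 2021 is a Monday, so the first Monday is November 1 and the fourth is November 22.
At the standard offset (UTC−08:30), 16:15 UTC − 8h30m = 07:45 Halin Prefecture standard time.
The standard-time date in Halin Prefecture, 13 February 2021, is outside the daylight-saving period (28 February – 22 November), so Halin Prefecture is on standard time, UTC−08:30.
16:15 UTC − 8h30m = 07:45 Halin Prefecture.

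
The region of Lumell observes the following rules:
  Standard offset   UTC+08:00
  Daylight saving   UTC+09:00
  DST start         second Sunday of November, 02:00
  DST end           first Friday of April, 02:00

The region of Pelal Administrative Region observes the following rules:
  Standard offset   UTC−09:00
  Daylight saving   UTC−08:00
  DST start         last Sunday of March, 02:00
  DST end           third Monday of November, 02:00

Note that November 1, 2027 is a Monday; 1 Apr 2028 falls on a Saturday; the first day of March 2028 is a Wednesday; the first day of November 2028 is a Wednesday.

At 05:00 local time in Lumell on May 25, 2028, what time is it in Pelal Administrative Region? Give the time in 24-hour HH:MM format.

13:00

1 November 2027 is a Monday, so the first Sunday is November 7 and the second is November 14.
1 April 2028 is a Saturday, so the first Friday is April 7.
May 25, 2028 is outside the daylight-saving period (14 November 2027 – 7 April 2028), so Lumell is on standard time, UTC+08:00.
05:00 Lumell − 8h = 21:00 UTC (rolling into the previous day, 24 May 2028).
1 March 2028 is a Wednesday, so Sundays fall on 5, 12, 19, 26; the last is March 26.
1 November 2028 is a Wednesday, so the first Monday is November 6 and the third is November 20.
At the standard offset (UTC−09:00), 21:00 UTC − 9h = 12:00 Pelal Administrative Region standard time.
The standard-time date in Pelal Administrative Region, May 24, 2028, lies within the daylight-saving period (26 March – 20 November), so Pelal Administrative Region is on daylight time, UTC−08:00.
21:00 UTC − 8h = 13:00 Pelal Administrative Region.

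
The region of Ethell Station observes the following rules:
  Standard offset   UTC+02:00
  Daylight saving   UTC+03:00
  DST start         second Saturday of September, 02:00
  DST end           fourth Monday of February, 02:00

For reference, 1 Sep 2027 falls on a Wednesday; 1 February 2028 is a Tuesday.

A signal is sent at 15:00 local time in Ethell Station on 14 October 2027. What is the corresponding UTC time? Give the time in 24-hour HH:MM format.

1 September 2027 is a Wednesday, so the first Saturday is September 4 and the second is September 11.
1 February 2028 is a Tuesday, so the first Monday is February 7 and the fourth is February 28.
14 October 2027 falls between 11 September 2027 and 28 February 2028, so daylight saving is in effect and Ethell Station is at UTC+03:00.
15:00 local − 3h = 12:00 UTC.

12:00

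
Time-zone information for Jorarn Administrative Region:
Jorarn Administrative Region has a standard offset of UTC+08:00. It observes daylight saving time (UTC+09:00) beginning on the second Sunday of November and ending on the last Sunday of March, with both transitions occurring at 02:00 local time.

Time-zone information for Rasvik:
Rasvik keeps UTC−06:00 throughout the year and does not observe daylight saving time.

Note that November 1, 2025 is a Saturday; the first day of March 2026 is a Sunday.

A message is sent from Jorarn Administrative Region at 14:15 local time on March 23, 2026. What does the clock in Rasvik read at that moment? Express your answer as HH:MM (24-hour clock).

23:15

1 November 2025 is a Saturday, so the first Sunday is November 2 and the second is November 9.
1 March 2026 is a Sunday, so Sundays fall on 1, 8, 15, 22, 29; the last is March 29.
March 23, 2026 falls between 9 November 2025 and 29 March 2026, so daylight saving is in effect and Jorarn Administrative Region is at UTC+09:00.
14:15 Jorarn Administrative Region − 9h = 05:15 UTC.
Rasvik has no daylight saving, so its offset is UTC−06:00 year-round.
05:15 UTC − 6h = 23:15 Rasvik (rolling into the previous day, 22 March 2026).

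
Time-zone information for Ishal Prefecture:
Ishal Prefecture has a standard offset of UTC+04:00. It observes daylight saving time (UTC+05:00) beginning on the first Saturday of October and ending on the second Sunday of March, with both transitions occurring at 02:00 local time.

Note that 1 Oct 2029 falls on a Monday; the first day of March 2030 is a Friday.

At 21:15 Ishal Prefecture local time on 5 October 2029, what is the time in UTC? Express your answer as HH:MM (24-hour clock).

1 October 2029 is a Monday, so the first Saturday is October 6.
1 March 2030 is a Friday, so the first Sunday is March 3 and the second is March 10.
5 October 2029 does not fall between 6 October 2029 and 10 March 2030, so daylight saving is not in effect and Ishal Prefecture is at UTC+04:00.
21:15 local − 4h = 17:15 UTC.

17:15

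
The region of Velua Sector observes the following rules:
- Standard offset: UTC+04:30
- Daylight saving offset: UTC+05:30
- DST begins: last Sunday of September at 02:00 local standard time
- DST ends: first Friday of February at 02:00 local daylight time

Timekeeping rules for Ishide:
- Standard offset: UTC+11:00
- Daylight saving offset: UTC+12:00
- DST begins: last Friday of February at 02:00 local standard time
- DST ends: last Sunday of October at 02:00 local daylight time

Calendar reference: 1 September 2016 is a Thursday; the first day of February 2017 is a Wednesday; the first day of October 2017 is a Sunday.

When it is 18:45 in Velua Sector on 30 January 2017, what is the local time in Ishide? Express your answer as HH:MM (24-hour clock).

00:15

1 September 2016 is a Thursday, so Sundays fall on 4, 11, 18, 25; the last is September 25.
1 February 2017 is a Wednesday, so the first Friday is February 3.
30 January 2017 falls between 25 September 2016 and 3 February 2017, so daylight saving is in effect and Velua Sector is at UTC+05:30.
18:45 Velua Sector − 5h30m = 13:15 UTC.
1 February 2017 is a Wednesday, so Fridays fall on 3, 10, 17, 24; the last is February 24.
1 October 2017 is a Sunday, so Sundays fall on 1, 8, 15, 22, 29; the last is October 29.
At the standard offset (UTC+11:00), 13:15 UTC + 11h = 00:15 Ishide standard time (rolling into the next day, 31 January 2017).
The standard-time date in Ishide, 31 January 2017, does not fall between 24 February and 29 October, so daylight saving is not in effect and Ishide is at UTC+11:00.
13:15 UTC + 11h = 00:15 Ishide (rolling into the next day, 31 January 2017).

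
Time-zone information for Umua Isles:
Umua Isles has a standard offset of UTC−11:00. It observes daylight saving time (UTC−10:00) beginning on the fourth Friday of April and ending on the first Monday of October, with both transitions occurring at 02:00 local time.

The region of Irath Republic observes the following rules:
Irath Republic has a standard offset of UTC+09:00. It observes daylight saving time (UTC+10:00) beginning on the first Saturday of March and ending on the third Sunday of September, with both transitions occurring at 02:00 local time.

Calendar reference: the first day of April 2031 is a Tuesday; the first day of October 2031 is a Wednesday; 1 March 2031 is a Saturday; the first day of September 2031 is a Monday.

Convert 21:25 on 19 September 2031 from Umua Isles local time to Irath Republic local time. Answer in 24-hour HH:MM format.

17:25

1 April 2031 is a Tuesday, so the first Friday is April 4 and the fourth is April 25.
1 October 2031 is a Wednesday, so the first Monday is October 6.
19 September 2031 falls between 25 April and 6 October, so daylight saving is in effect and Umua Isles is at UTC−10:00.
21:25 Umua Isles + 10h = 07:25 UTC (rolling into the next day, 20 September 2031).
1 March 2031 is a Saturday, so the first Saturday is March 1.
1 September 2031 is a Monday, so the first Sunday is September 7 and the third is September 21.
At the standard offset (UTC+09:00), 07:25 UTC + 9h = 16:25 Irath Republic standard time.
The standard-time date in Irath Republic, 20 September 2031, falls between 1 March and 21 September, so daylight saving is in effect and Irath Republic is at UTC+10:00.
07:25 UTC + 10h = 17:25 Irath Republic.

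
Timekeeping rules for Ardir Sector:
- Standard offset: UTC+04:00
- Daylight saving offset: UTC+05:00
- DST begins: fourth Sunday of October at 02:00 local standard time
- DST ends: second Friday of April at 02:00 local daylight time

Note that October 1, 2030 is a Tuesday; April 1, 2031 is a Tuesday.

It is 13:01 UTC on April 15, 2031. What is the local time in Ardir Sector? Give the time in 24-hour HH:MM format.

1 October 2030 is a Tuesday, so the first Sunday is October 6 and the fourth is October 27.
1 April 2031 is a Tuesday, so the first Friday is April 4 and the second is April 11.
At the standard offset (UTC+04:00), 13:01 UTC + 4h = 17:01 Ardir Sector standard time.
Daylight saving runs 27 October 2030 – 11 April 2031; the standard-time date in Ardir Sector, April 15, 2031, is outside that window, so Ardir Sector is on standard time at UTC+04:00.
13:01 UTC + 4h = 17:01 local.

17:01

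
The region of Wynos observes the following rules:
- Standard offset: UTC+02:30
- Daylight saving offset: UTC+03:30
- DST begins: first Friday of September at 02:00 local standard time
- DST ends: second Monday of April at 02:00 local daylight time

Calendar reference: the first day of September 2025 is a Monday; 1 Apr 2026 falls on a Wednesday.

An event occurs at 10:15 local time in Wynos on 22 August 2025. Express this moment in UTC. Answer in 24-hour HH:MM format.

1 September 2025 is a Monday, so the first Friday is September 5.
1 April 2026 is a Wednesday, so the first Monday is April 6 and the second is April 13.
Daylight saving runs 5 September 2025 – 13 April 2026; 22 August 2025 is outside that window, so Wynos is on standard time at UTC+02:30.
10:15 local − 2h30m = 07:45 UTC.

07:45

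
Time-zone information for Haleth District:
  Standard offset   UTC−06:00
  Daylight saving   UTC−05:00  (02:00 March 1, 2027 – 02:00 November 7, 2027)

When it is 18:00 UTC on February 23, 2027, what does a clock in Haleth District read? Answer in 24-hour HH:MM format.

12:00

At the standard offset (UTC−06:00), 18:00 UTC − 6h = 12:00 Haleth District standard time.
The standard-time date in Haleth District, February 23, 2027, is outside the daylight-saving period (1 March – 7 November), so Haleth District is on standard time, UTC−06:00.
18:00 UTC − 6h = 12:00 local.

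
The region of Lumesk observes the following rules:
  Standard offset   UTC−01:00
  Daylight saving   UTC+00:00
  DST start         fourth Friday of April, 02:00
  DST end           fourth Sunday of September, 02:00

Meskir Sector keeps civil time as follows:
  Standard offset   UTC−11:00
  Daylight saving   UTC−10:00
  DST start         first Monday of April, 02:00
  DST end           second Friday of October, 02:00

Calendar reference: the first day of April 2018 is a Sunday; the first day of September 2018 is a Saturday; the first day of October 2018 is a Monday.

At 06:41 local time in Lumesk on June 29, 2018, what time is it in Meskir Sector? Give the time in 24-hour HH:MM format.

20:41

1 April 2018 is a Sunday, so the first Friday is April 6 and the fourth is April 27.
1 September 2018 is a Saturday, so the first Sunday is September 2 and the fourth is September 23.
June 29, 2018 falls between 27 April and 23 September, so daylight saving is in effect and Lumesk is at UTC+00:00.
06:41 Lumesk − 0h = 06:41 UTC.
1 April 2018 is a Sunday, so the first Monday is April 2.
1 October 2018 is a Monday, so the first Friday is October 5 and the second is October 12.
At the standard offset (UTC−11:00), 06:41 UTC − 11h = 19:41 Meskir Sector standard time (rolling into the previous day, 28 June 2018).
The standard-time date in Meskir Sector, June 28, 2018, falls between 2 April and 12 October, so daylight saving is in effect and Meskir Sector is at UTC−10:00.
06:41 UTC − 10h = 20:41 Meskir Sector (rolling into the previous day, 28 June 2018).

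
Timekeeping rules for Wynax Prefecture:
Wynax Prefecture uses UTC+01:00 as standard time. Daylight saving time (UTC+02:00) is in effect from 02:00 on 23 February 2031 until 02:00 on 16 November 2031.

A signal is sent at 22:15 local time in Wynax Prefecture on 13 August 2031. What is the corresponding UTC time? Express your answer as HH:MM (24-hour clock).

Daylight saving runs 23 February – 16 November; 13 August 2031 is inside that window, so Wynax Prefecture is at UTC+02:00.
22:15 local − 2h = 20:15 UTC.

20:15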